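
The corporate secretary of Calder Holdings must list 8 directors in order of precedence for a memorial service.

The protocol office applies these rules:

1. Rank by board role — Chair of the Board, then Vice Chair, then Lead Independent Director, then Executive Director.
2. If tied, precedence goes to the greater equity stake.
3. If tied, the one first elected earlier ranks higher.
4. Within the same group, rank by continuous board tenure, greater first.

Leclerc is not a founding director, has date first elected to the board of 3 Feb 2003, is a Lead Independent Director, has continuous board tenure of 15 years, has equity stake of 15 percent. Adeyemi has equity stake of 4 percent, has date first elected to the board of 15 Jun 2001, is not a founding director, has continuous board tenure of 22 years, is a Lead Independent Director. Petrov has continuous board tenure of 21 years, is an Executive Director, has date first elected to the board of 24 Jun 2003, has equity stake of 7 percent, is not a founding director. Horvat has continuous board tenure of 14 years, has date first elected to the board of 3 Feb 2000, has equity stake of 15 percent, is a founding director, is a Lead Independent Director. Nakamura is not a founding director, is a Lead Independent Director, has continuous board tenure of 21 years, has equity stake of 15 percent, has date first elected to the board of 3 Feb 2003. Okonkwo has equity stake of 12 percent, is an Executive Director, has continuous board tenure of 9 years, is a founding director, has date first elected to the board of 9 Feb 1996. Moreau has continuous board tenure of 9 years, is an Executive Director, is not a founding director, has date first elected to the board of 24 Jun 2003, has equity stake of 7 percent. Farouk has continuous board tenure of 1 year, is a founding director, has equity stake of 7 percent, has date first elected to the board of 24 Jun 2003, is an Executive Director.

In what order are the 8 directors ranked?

By board role: Horvat, Nakamura, Leclerc and Adeyemi (Lead Independent Director); then Okonkwo, Petrov, Moreau and Farouk (Executive Director).
Among Horvat, Nakamura, Leclerc and Adeyemi, by equity stake (higher first): Horvat, Nakamura and Leclerc (15 percent) before Adeyemi (4 percent).
Among Horvat, Nakamura and Leclerc, by date first elected to the board (earlier first): Horvat (3 Feb 2000) before Nakamura and Leclerc (3 Feb 2003).
Among Nakamura and Leclerc, by continuous board tenure (higher first): Nakamura (21 years) before Leclerc (15 years).
Among Okonkwo, Petrov, Moreau and Farouk, by equity stake (higher first): Okonkwo (12 percent) before Petrov, Moreau and Farouk (7 percent).
Petrov, Moreau and Farouk all have date first elected to the board 24 Jun 2003, so the next rule applies.
Among Petrov, Moreau and Farouk, by continuous board tenure (higher first): Petrov (21 years) before Moreau (9 years) before Farouk (1 year).
Full order: Horvat, Nakamura, Leclerc, Adeyemi, Okonkwo, Petrov, Moreau, Farouk.

Horvat, Nakamura, Leclerc, Adeyemi, Okonkwo, Petrov, Moreau, Farouk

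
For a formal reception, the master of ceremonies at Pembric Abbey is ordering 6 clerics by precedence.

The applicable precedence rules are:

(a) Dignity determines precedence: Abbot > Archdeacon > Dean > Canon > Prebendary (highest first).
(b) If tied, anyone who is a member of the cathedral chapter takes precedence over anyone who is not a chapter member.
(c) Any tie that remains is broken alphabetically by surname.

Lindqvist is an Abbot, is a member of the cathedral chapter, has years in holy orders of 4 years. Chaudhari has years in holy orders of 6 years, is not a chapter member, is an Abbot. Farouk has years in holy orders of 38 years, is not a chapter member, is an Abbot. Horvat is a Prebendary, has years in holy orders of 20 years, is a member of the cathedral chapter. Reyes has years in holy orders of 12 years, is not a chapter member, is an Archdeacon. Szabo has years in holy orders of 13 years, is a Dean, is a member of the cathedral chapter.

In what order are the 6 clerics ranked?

Lindqvist, Chaudhari, Farouk, Reyes, Szabo, Horvat

By dignity: Lindqvist, Chaudhari and Farouk (Abbot); then Reyes (Archdeacon); then Szabo (Dean); then Horvat (Prebendary).
Among Lindqvist, Chaudhari and Farouk, a member of the cathedral chapter before not a chapter member: Lindqvist (a member of the cathedral chapter) before Chaudhari and Farouk (not a chapter member).
Among Chaudhari and Farouk, alphabetically by surname: Chaudhari before Farouk.
Full order: Lindqvist, Chaudhari, Farouk, Reyes, Szabo, Horvat.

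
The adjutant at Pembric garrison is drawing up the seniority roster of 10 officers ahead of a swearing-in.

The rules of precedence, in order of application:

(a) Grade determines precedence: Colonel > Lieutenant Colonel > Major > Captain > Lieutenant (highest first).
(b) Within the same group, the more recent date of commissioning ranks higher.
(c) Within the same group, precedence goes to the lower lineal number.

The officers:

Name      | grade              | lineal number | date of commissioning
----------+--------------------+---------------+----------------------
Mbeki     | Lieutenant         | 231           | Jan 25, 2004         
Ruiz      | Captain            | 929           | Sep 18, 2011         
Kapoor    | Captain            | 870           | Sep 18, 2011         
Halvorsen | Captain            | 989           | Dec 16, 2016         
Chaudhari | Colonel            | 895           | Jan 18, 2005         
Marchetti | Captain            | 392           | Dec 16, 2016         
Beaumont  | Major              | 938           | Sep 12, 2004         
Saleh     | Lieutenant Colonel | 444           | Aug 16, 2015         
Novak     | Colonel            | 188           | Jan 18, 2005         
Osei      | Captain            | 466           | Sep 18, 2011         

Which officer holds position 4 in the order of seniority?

By grade: Novak and Chaudhari (Colonel); then Saleh (Lieutenant Colonel); then Beaumont (Major); then Marchetti, Halvorsen, Osei, Kapoor and Ruiz (Captain); then Mbeki (Lieutenant).
Novak and Chaudhari both have date of commissioning Jan 18, 2005, so the next rule applies.
Among Novak and Chaudhari, by lineal number (lower first): Novak (188) before Chaudhari (895).
Among Marchetti, Halvorsen, Osei, Kapoor and Ruiz, by date of commissioning (later first): Marchetti and Halvorsen (Dec 16, 2016) before Osei, Kapoor and Ruiz (Sep 18, 2011).
Among Marchetti and Halvorsen, by lineal number (lower first): Marchetti (392) before Halvorsen (989).
Among Osei, Kapoor and Ruiz, by lineal number (lower first): Osei (466) before Kapoor (870) before Ruiz (929).
Order: Novak, Chaudhari, Saleh, Beaumont, Marchetti, Halvorsen, Osei, Kapoor, Ruiz, Mbeki.

Beaumont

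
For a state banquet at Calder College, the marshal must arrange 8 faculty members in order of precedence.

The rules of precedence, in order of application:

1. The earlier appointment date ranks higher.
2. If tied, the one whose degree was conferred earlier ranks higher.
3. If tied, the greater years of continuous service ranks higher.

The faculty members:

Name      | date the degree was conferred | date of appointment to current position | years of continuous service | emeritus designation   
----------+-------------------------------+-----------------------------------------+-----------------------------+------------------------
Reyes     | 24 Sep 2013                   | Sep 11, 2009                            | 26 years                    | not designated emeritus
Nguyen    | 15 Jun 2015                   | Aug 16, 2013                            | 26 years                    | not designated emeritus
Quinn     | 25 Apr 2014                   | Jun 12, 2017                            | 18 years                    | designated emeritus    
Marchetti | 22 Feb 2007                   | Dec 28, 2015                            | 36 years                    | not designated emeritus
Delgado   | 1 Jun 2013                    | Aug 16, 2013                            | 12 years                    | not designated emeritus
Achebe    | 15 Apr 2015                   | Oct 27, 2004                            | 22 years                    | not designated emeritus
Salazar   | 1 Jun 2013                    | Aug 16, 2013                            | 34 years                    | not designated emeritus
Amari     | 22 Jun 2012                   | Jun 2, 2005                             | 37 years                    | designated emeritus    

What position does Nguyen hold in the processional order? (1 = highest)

6

By date of appointment to current position (earlier first): Achebe (Oct 27, 2004); then Amari (Jun 2, 2005); then Reyes (Sep 11, 2009); then Salazar, Delgado and Nguyen (each Aug 16, 2013); then Marchetti (Dec 28, 2015); then Quinn (Jun 12, 2017).
Among Salazar, Delgado and Nguyen, by date the degree was conferred (earlier first): Salazar and Delgado (1 Jun 2013) before Nguyen (15 Jun 2015).
Among Salazar and Delgado, by years of continuous service (higher first): Salazar (34 years) before Delgado (12 years).
Order: Achebe, Amari, Reyes, Salazar, Delgado, Nguyen, Marchetti, Quinn. So position 6.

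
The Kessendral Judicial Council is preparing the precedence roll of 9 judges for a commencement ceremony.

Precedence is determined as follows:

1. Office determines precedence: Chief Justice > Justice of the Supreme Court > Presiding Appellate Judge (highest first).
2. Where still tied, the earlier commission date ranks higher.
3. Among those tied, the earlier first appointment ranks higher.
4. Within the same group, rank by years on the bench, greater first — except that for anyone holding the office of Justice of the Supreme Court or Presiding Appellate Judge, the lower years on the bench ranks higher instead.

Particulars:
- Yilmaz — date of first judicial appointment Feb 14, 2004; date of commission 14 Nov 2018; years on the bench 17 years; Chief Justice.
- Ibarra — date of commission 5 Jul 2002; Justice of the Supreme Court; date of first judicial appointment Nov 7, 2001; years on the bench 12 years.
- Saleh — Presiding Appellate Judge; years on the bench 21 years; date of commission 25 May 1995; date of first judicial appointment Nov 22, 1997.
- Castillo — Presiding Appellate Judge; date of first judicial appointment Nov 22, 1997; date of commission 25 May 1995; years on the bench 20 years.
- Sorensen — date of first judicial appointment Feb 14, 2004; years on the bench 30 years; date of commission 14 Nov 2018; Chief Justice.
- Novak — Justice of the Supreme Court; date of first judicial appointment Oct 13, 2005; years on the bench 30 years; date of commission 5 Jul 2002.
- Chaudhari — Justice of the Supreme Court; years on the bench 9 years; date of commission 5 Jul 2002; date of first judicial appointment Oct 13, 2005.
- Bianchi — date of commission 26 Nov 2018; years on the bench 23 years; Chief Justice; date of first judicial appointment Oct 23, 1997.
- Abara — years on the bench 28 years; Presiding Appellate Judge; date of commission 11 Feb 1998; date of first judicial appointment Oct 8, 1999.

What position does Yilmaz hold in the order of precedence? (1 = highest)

By office: Sorensen, Yilmaz and Bianchi (Chief Justice); then Ibarra, Chaudhari and Novak (Justice of the Supreme Court); then Castillo, Saleh and Abara (Presiding Appellate Judge).
Among Sorensen, Yilmaz and Bianchi, by date of commission (earlier first): Sorensen and Yilmaz (14 Nov 2018) before Bianchi (26 Nov 2018).
Sorensen and Yilmaz both have date of first judicial appointment Feb 14, 2004, so the next rule applies.
Among Sorensen and Yilmaz, by years on the bench (higher first): Sorensen (30 years) before Yilmaz (17 years).
Ibarra, Chaudhari and Novak all have date of commission 5 Jul 2002, so the next rule applies.
Among Ibarra, Chaudhari and Novak, by date of first judicial appointment (earlier first): Ibarra (Nov 7, 2001) before Chaudhari and Novak (Oct 13, 2005).
Among Chaudhari and Novak, by years on the bench (lower first) (reversed rule for this group): Chaudhari (9 years) before Novak (30 years).
Among Castillo, Saleh and Abara, by date of commission (earlier first): Castillo and Saleh (25 May 1995) before Abara (11 Feb 1998).
Castillo and Saleh both have date of first judicial appointment Nov 22, 1997, so the next rule applies.
Among Castillo and Saleh, by years on the bench (lower first) (reversed rule for this group): Castillo (20 years) before Saleh (21 years).
Order: Sorensen, Yilmaz, Bianchi, Ibarra, Chaudhari, Novak, Castillo, Saleh, Abara. So position 2.

2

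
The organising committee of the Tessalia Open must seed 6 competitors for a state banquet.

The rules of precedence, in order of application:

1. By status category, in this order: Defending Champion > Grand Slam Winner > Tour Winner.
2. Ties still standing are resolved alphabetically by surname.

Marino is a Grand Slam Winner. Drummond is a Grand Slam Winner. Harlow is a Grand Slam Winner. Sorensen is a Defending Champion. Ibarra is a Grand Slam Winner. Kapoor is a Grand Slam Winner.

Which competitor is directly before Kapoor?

Ibarra

By status category: Sorensen (Defending Champion); then Drummond, Harlow, Ibarra, Kapoor and Marino (Grand Slam Winner).
Among Drummond, Harlow, Ibarra, Kapoor and Marino, alphabetically by surname: Drummond before Harlow before Ibarra before Kapoor before Marino.
Order: Sorensen, Drummond, Harlow, Ibarra, Kapoor, Marino.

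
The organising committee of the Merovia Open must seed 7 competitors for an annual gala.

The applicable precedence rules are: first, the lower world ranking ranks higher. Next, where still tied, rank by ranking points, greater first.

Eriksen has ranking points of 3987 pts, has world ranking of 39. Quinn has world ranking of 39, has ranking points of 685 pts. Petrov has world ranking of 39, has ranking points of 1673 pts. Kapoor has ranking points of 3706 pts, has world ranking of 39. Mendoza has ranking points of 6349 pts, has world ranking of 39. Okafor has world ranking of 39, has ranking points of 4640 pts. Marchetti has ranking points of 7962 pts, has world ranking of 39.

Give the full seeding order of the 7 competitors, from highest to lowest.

By world ranking (lower first): Marchetti, Mendoza, Okafor, Eriksen, Kapoor, Petrov and Quinn (each 39).
Among Marchetti, Mendoza, Okafor, Eriksen, Kapoor, Petrov and Quinn, by ranking points (higher first): Marchetti (7962 pts) before Mendoza (6349 pts) before Okafor (4640 pts) before Eriksen (3987 pts) before Kapoor (3706 pts) before Petrov (1673 pts) before Quinn (685 pts).
Full order: Marchetti, Mendoza, Okafor, Eriksen, Kapoor, Petrov, Quinn.

Marchetti, Mendoza, Okafor, Eriksen, Kapoor, Petrov, Quinn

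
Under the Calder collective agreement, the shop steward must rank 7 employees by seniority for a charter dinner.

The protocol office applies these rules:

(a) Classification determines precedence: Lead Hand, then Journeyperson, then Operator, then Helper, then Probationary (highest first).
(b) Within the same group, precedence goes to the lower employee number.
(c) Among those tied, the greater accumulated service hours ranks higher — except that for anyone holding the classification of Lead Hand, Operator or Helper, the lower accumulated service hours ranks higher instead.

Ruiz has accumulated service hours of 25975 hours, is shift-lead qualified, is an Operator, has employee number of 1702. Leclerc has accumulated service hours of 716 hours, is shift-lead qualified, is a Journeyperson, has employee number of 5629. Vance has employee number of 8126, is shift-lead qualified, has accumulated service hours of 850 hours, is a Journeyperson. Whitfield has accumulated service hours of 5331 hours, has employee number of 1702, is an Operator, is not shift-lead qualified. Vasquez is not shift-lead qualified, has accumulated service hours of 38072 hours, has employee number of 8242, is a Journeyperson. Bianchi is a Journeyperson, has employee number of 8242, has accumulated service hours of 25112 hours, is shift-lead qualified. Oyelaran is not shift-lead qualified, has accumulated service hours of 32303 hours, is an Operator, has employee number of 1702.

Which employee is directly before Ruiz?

Whitfield

By classification: Leclerc, Vance, Vasquez and Bianchi (Journeyperson); then Whitfield, Ruiz and Oyelaran (Operator).
Among Leclerc, Vance, Vasquez and Bianchi, by employee number (lower first): Leclerc (5629) before Vance (8126) before Vasquez and Bianchi (8242).
Among Vasquez and Bianchi, by accumulated service hours (higher first): Vasquez (38072 hours) before Bianchi (25112 hours).
Whitfield, Ruiz and Oyelaran all have employee number 1702, so the next rule applies.
Among Whitfield, Ruiz and Oyelaran, by accumulated service hours (lower first) (reversed rule for this group): Whitfield (5331 hours) before Ruiz (25975 hours) before Oyelaran (32303 hours).
Order: Leclerc, Vance, Vasquez, Bianchi, Whitfield, Ruiz, Oyelaran.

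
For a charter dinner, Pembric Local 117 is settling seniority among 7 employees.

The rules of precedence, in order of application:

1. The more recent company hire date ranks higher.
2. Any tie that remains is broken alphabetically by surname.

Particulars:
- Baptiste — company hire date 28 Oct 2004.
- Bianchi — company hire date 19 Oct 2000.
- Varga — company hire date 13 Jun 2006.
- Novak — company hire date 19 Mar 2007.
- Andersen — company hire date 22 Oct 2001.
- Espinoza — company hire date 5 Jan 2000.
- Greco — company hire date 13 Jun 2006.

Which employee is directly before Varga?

By company hire date (later first): Novak (19 Mar 2007); then Greco and Varga (both 13 Jun 2006); then Baptiste (28 Oct 2004); then Andersen (22 Oct 2001); then Bianchi (19 Oct 2000); then Espinoza (5 Jan 2000).
Among Greco and Varga, alphabetically by surname: Greco before Varga.
Order: Novak, Greco, Varga, Baptiste, Andersen, Bianchi, Espinoza.

Greco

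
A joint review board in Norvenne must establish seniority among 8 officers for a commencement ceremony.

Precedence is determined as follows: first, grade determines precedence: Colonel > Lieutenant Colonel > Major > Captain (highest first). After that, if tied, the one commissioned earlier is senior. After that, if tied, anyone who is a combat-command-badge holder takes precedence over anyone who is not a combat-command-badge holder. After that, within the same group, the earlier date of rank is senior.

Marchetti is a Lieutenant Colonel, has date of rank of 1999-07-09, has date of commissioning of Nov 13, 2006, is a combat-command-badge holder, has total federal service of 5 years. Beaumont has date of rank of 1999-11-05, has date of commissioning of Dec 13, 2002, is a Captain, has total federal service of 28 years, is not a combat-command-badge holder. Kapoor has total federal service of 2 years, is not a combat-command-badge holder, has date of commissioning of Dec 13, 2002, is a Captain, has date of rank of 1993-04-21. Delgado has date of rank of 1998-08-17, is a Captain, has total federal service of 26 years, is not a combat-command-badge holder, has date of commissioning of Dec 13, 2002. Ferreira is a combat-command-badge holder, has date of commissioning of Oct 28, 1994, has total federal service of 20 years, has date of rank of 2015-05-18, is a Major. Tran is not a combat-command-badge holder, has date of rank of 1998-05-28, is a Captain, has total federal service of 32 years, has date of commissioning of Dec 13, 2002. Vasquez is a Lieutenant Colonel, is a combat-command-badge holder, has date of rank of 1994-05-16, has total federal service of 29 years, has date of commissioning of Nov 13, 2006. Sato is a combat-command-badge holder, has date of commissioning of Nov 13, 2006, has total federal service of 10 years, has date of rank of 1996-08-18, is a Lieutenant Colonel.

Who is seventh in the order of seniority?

By grade: Vasquez, Sato and Marchetti (Lieutenant Colonel); then Ferreira (Major); then Kapoor, Tran, Delgado and Beaumont (Captain).
Vasquez, Sato and Marchetti all have date of commissioning Nov 13, 2006, so the next rule applies.
Vasquez, Sato and Marchetti are each a combat-command-badge holder, so the next rule applies.
Among Vasquez, Sato and Marchetti, by date of rank (earlier first): Vasquez (1994-05-16) before Sato (1996-08-18) before Marchetti (1999-07-09).
Kapoor, Tran, Delgado and Beaumont all have date of commissioning Dec 13, 2002, so the next rule applies.
Kapoor, Tran, Delgado and Beaumont are each not a combat-command-badge holder, so the next rule applies.
Among Kapoor, Tran, Delgado and Beaumont, by date of rank (earlier first): Kapoor (1993-04-21) before Tran (1998-05-28) before Delgado (1998-08-17) before Beaumont (1999-11-05).
Order: Vasquez, Sato, Marchetti, Ferreira, Kapoor, Tran, Delgado, Beaumont.

Delgado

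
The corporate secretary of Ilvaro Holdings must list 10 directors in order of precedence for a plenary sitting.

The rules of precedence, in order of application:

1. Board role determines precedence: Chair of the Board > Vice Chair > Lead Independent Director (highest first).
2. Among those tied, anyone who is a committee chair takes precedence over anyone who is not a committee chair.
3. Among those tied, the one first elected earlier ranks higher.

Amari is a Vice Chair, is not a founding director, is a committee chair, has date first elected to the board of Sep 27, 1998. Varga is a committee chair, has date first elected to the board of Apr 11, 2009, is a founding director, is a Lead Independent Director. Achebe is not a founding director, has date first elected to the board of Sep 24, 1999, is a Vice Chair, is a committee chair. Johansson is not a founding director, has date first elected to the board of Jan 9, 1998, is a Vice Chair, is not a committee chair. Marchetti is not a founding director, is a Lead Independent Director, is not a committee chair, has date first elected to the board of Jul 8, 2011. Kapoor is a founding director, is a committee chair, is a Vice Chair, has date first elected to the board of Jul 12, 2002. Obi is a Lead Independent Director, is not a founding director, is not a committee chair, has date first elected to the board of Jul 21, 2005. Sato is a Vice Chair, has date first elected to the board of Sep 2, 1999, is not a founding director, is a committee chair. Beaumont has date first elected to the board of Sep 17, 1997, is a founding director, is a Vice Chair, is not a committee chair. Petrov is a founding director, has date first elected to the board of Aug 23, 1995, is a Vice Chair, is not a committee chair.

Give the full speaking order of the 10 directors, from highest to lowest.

By board role: Amari, Sato, Achebe, Kapoor, Petrov, Beaumont and Johansson (Vice Chair); then Varga, Obi and Marchetti (Lead Independent Director).
Among Amari, Sato, Achebe, Kapoor, Petrov, Beaumont and Johansson, a committee chair before not a committee chair: Amari, Sato, Achebe and Kapoor (a committee chair) before Petrov, Beaumont and Johansson (not a committee chair).
Among Amari, Sato, Achebe and Kapoor, by date first elected to the board (earlier first): Amari (Sep 27, 1998) before Sato (Sep 2, 1999) before Achebe (Sep 24, 1999) before Kapoor (Jul 12, 2002).
Among Petrov, Beaumont and Johansson, by date first elected to the board (earlier first): Petrov (Aug 23, 1995) before Beaumont (Sep 17, 1997) before Johansson (Jan 9, 1998).
Among Varga, Obi and Marchetti, a committee chair before not a committee chair: Varga (a committee chair) before Obi and Marchetti (not a committee chair).
Among Obi and Marchetti, by date first elected to the board (earlier first): Obi (Jul 21, 2005) before Marchetti (Jul 8, 2011).
Full order: Amari, Sato, Achebe, Kapoor, Petrov, Beaumont, Johansson, Varga, Obi, Marchetti.

Amari, Sato, Achebe, Kapoor, Petrov, Beaumont, Johansson, Varga, Obi, Marchetti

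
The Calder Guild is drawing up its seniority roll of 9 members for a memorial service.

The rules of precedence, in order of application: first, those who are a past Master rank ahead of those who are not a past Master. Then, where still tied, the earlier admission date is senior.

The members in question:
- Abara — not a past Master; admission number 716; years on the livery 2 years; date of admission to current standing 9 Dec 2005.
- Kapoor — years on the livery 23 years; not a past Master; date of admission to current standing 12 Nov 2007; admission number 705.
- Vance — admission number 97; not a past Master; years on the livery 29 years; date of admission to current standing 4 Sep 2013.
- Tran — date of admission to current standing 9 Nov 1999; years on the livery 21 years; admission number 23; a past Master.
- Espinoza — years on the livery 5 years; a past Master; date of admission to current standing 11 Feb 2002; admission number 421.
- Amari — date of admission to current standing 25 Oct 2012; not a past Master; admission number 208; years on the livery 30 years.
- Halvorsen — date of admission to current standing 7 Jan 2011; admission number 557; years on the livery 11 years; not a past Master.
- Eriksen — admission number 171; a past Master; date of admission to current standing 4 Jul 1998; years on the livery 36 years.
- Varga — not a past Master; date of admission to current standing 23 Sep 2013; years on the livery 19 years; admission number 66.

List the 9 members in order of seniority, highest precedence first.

By the first rule: Eriksen, Tran and Espinoza (each a past Master); then Abara, Kapoor, Halvorsen, Amari, Vance and Varga (each not a past Master).
Among Eriksen, Tran and Espinoza, by date of admission to current standing (earlier first): Eriksen (4 Jul 1998) before Tran (9 Nov 1999) before Espinoza (11 Feb 2002).
Among Abara, Kapoor, Halvorsen, Amari, Vance and Varga, by date of admission to current standing (earlier first): Abara (9 Dec 2005) before Kapoor (12 Nov 2007) before Halvorsen (7 Jan 2011) before Amari (25 Oct 2012) before Vance (4 Sep 2013) before Varga (23 Sep 2013).
Full order: Eriksen, Tran, Espinoza, Abara, Kapoor, Halvorsen, Amari, Vance, Varga.

Eriksen, Tran, Espinoza, Abara, Kapoor, Halvorsen, Amari, Vance, Varga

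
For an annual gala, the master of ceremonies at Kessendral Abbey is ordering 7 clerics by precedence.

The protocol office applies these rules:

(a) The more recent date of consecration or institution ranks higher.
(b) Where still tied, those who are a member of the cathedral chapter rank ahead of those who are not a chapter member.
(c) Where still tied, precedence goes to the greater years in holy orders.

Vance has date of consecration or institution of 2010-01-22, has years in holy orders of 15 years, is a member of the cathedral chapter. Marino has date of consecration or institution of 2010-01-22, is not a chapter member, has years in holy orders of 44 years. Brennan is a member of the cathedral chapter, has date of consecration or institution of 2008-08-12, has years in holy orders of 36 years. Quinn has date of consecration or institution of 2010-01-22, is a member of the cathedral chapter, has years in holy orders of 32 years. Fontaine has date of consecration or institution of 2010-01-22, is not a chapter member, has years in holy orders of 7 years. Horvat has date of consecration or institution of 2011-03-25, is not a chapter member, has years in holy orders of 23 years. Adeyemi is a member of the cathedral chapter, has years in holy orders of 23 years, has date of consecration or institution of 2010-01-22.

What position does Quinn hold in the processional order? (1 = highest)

2

By date of consecration or institution (later first): Horvat (2011-03-25); then Quinn, Adeyemi, Vance, Marino and Fontaine (each 2010-01-22); then Brennan (2008-08-12).
Among Quinn, Adeyemi, Vance, Marino and Fontaine, a member of the cathedral chapter before not a chapter member: Quinn, Adeyemi and Vance (a member of the cathedral chapter) before Marino and Fontaine (not a chapter member).
Among Quinn, Adeyemi and Vance, by years in holy orders (higher first): Quinn (32 years) before Adeyemi (23 years) before Vance (15 years).
Among Marino and Fontaine, by years in holy orders (higher first): Marino (44 years) before Fontaine (7 years).
Order: Horvat, Quinn, Adeyemi, Vance, Marino, Fontaine, Brennan. So position 2.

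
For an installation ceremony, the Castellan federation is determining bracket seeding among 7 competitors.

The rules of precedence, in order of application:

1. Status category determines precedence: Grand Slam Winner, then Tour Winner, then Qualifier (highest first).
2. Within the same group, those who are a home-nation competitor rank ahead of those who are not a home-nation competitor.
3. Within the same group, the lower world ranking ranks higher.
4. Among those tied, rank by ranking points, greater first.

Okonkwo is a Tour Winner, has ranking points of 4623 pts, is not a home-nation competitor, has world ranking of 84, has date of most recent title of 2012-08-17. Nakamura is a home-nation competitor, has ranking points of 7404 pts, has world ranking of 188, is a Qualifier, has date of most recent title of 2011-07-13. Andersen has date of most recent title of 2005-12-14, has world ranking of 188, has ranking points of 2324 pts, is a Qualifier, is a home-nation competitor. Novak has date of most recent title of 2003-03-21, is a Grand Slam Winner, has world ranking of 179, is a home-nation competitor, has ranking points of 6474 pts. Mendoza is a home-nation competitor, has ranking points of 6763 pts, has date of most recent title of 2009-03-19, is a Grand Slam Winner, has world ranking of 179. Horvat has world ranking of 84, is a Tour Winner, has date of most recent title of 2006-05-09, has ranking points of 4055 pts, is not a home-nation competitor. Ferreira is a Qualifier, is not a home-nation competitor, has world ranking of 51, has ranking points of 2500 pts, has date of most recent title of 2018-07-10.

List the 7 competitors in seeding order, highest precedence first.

Mendoza, Novak, Okonkwo, Horvat, Nakamura, Andersen, Ferreira

By status category: Mendoza and Novak (Grand Slam Winner); then Okonkwo and Horvat (Tour Winner); then Nakamura, Andersen and Ferreira (Qualifier).
Mendoza and Novak are each a home-nation competitor, so the next rule applies.
Mendoza and Novak both have world ranking 179, so the next rule applies.
Among Mendoza and Novak, by ranking points (higher first): Mendoza (6763 pts) before Novak (6474 pts).
Okonkwo and Horvat are each not a home-nation competitor, so the next rule applies.
Okonkwo and Horvat both have world ranking 84, so the next rule applies.
Among Okonkwo and Horvat, by ranking points (higher first): Okonkwo (4623 pts) before Horvat (4055 pts).
Among Nakamura, Andersen and Ferreira, a home-nation competitor before not a home-nation competitor: Nakamura and Andersen (a home-nation competitor) before Ferreira (not a home-nation competitor).
Nakamura and Andersen both have world ranking 188, so the next rule applies.
Among Nakamura and Andersen, by ranking points (higher first): Nakamura (7404 pts) before Andersen (2324 pts).
Full order: Mendoza, Novak, Okonkwo, Horvat, Nakamura, Andersen, Ferreira.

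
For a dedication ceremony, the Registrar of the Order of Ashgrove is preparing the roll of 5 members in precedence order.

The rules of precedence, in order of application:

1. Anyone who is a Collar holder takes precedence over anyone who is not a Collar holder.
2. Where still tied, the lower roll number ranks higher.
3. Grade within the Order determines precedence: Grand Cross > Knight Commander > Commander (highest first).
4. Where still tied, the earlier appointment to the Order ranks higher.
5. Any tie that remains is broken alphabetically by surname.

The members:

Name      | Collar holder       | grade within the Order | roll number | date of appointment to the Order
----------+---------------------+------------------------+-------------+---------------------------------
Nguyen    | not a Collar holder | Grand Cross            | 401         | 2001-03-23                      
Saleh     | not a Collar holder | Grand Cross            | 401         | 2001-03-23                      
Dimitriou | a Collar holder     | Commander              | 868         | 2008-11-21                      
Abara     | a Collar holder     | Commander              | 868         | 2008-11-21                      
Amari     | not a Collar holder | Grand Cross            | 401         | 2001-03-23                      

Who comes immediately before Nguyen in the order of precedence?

By the first rule: Abara and Dimitriou (both a Collar holder); then Amari, Nguyen and Saleh (each not a Collar holder).
Abara and Dimitriou both have roll number 868, so the next rule applies.
Abara and Dimitriou are each Commander, so the next rule applies.
Abara and Dimitriou both have date of appointment to the Order 2008-11-21, so the next rule applies.
Among Abara and Dimitriou, alphabetically by surname: Abara before Dimitriou.
Amari, Nguyen and Saleh all have roll number 401, so the next rule applies.
Amari, Nguyen and Saleh are each Grand Cross, so the next rule applies.
Amari, Nguyen and Saleh all have date of appointment to the Order 2001-03-23, so the next rule applies.
Among Amari, Nguyen and Saleh, alphabetically by surname: Amari before Nguyen before Saleh.
Order: Abara, Dimitriou, Amari, Nguyen, Saleh.

Amari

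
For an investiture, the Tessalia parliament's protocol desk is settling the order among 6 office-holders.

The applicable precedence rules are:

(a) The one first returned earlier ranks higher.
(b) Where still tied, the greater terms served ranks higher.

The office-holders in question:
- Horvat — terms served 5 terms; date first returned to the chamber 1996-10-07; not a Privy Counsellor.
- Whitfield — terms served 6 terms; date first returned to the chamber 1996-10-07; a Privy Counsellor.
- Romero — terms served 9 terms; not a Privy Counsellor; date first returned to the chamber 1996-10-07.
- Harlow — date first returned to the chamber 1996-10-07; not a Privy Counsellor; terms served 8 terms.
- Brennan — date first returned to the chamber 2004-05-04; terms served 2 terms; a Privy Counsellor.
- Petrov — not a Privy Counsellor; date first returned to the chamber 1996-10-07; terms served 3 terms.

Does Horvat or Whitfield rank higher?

Whitfield

By date first returned to the chamber (earlier first): Romero, Harlow, Whitfield, Horvat and Petrov (each 1996-10-07); then Brennan (2004-05-04).
Among Romero, Harlow, Whitfield, Horvat and Petrov, by terms served (higher first): Romero (9 terms) before Harlow (8 terms) before Whitfield (6 terms) before Horvat (5 terms) before Petrov (3 terms).
So Whitfield takes precedence.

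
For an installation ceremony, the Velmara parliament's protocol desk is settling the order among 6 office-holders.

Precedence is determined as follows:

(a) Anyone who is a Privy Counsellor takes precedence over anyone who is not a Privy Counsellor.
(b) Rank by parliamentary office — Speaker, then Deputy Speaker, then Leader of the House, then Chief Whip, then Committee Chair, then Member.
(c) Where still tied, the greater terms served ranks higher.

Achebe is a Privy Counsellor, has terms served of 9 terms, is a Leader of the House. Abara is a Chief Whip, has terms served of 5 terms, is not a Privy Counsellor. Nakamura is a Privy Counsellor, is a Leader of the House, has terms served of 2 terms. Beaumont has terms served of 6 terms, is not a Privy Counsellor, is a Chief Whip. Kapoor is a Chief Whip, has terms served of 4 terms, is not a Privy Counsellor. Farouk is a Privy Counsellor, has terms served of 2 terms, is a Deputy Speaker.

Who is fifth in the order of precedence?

By the first rule: Farouk, Achebe and Nakamura (each a Privy Counsellor); then Beaumont, Abara and Kapoor (each not a Privy Counsellor).
Among Farouk, Achebe and Nakamura, by parliamentary office: Farouk (Deputy Speaker) before Achebe and Nakamura (Leader of the House).
Among Achebe and Nakamura, by terms served (higher first): Achebe (9 terms) before Nakamura (2 terms).
Beaumont, Abara and Kapoor are each Chief Whip, so the next rule applies.
Among Beaumont, Abara and Kapoor, by terms served (higher first): Beaumont (6 terms) before Abara (5 terms) before Kapoor (4 terms).
Order: Farouk, Achebe, Nakamura, Beaumont, Abara, Kapoor.

Abara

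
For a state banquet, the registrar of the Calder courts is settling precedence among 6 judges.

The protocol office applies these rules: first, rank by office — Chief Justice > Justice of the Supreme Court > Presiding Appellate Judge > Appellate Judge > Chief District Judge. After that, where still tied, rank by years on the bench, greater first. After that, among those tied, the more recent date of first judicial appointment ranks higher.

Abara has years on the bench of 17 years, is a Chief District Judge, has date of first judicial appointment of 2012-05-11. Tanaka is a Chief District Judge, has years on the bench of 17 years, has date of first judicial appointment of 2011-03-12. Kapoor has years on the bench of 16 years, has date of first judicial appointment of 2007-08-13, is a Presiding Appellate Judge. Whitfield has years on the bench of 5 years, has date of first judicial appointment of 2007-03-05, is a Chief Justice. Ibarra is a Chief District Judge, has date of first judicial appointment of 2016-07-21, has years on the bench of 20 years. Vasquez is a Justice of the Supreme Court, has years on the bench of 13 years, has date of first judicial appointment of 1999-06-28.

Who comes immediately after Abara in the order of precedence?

By office: Whitfield (Chief Justice); then Vasquez (Justice of the Supreme Court); then Kapoor (Presiding Appellate Judge); then Ibarra, Abara and Tanaka (Chief District Judge).
Among Ibarra, Abara and Tanaka, by years on the bench (higher first): Ibarra (20 years) before Abara and Tanaka (17 years).
Among Abara and Tanaka, by date of first judicial appointment (later first): Abara (2012-05-11) before Tanaka (2011-03-12).
Order: Whitfield, Vasquez, Kapoor, Ibarra, Abara, Tanaka.

Tanaka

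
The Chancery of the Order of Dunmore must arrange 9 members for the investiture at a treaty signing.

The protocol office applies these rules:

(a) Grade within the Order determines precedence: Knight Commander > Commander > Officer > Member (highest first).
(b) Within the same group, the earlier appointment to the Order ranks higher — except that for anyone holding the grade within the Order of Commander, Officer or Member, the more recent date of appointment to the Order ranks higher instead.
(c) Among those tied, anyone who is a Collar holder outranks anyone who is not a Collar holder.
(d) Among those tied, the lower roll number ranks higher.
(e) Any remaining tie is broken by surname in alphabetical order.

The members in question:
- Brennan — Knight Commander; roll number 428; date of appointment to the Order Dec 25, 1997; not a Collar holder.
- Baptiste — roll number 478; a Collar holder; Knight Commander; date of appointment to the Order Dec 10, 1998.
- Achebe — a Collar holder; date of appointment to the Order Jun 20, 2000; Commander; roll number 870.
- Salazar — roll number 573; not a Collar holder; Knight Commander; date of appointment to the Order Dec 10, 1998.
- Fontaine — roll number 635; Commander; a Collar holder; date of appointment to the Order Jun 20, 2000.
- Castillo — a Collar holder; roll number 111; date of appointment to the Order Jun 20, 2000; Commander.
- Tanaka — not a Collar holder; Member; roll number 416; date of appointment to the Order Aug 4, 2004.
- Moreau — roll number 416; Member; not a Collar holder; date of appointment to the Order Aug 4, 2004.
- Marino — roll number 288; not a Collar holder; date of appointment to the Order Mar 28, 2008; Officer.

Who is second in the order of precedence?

Baptiste

By grade within the Order: Brennan, Baptiste and Salazar (Knight Commander); then Castillo, Fontaine and Achebe (Commander); then Marino (Officer); then Moreau and Tanaka (Member).
Among Brennan, Baptiste and Salazar, by date of appointment to the Order (earlier first): Brennan (Dec 25, 1997) before Baptiste and Salazar (Dec 10, 1998).
Among Baptiste and Salazar, a Collar holder before not a Collar holder: Baptiste (a Collar holder) before Salazar (not a Collar holder).
Castillo, Fontaine and Achebe all have date of appointment to the Order Jun 20, 2000, so the next rule applies.
Castillo, Fontaine and Achebe are each a Collar holder, so the next rule applies.
Among Castillo, Fontaine and Achebe, by roll number (lower first): Castillo (111) before Fontaine (635) before Achebe (870).
Moreau and Tanaka both have date of appointment to the Order Aug 4, 2004, so the next rule applies.
Moreau and Tanaka are each not a Collar holder, so the next rule applies.
Moreau and Tanaka both have roll number 416, so the next rule applies.
Among Moreau and Tanaka, alphabetically by surname: Moreau before Tanaka.
Order: Brennan, Baptiste, Salazar, Castillo, Fontaine, Achebe, Marino, Moreau, Tanaka.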